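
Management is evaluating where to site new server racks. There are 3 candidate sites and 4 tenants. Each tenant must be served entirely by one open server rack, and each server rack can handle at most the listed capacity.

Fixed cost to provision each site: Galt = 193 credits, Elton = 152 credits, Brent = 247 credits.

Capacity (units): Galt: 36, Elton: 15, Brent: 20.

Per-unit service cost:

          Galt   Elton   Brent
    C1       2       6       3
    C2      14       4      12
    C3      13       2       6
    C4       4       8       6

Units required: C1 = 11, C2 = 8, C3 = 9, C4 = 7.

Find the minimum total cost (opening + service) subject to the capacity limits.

Minimum total cost: 472

Open {Galt}: C1→Galt 2·11=22, C2→Galt 14·8=112, C3→Galt 13·9=117, C4→Galt 4·7=28.
Loads: Galt carries 35/36. Service 279; fixed 193; total 472.
Next best feasible plan costs 525.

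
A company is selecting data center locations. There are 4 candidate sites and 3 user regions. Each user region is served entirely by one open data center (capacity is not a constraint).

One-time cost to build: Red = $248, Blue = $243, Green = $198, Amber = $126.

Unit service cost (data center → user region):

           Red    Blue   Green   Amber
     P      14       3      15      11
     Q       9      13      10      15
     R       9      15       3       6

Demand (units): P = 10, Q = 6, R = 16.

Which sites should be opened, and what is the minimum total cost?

For any fixed open set, each user region goes to its cheapest open site; total = fixed + service.
{Amber}: P→Amber 11·10=110, Q→Amber 15·6=90, R→Amber 6·16=96. Service 296; fixed 126; total 422.
{Green}: service 258 + fixed 198 = 456
{Green, Amber}: service 218 + fixed 324 = 542
{Red, Blue, Green, Amber}: service 132 + fixed 815 = 947
(All 15 nonempty subsets were checked; Amber only is lowest.)

Open Amber only; minimum total cost 422.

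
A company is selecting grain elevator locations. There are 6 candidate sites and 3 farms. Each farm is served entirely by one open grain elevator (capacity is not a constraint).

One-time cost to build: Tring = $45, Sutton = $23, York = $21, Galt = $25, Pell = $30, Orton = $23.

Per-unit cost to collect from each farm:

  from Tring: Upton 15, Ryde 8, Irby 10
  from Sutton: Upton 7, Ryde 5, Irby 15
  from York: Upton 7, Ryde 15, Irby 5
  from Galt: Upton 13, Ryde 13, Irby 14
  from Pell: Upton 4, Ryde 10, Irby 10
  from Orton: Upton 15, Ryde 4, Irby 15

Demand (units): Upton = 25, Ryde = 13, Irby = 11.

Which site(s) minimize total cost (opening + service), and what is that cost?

For any fixed open set, each farm goes to its cheapest open site; total = fixed + service.
{York, Pell, Orton}: Upton→Pell 4·25=100, Ryde→Orton 4·13=52, Irby→York 5·11=55. Service 207; fixed 74; total 281.
{Sutton, York, Pell}: service 220 + fixed 74 = 294
{Sutton, York, Pell, Orton}: service 207 + fixed 97 = 304
{Tring, Sutton, York, Galt, Pell, Orton}: Upton→Pell 4·25=100, Ryde→Orton 4·13=52, Irby→York 5·11=55. Service 207; fixed 167; total 374.
No other subset beats 281.

Open York, Pell and Orton; minimum total cost 281.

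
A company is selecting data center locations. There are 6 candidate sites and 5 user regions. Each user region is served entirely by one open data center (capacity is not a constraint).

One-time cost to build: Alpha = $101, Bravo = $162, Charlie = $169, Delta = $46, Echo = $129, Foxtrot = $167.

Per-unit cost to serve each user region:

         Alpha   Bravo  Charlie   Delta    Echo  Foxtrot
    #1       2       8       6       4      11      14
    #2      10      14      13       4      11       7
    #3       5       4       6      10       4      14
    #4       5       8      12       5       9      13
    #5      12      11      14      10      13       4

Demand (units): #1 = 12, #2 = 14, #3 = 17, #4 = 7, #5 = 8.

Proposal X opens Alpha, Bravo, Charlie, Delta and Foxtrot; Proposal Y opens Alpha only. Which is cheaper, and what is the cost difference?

Proposal Y is cheaper by 379.

Proposal X: {Alpha, Bravo, Charlie, Delta, Foxtrot}: #1→Alpha 2·12=24, #2→Delta 4·14=56, #3→Bravo 4·17=68, #4→Alpha 5·7=35, #5→Foxtrot 4·8=32. Service 215; fixed 645; total 860.
Proposal Y: {Alpha}: #1→Alpha 2·12=24, #2→Alpha 10·14=140, #3→Alpha 5·17=85, #4→Alpha 5·7=35, #5→Alpha 12·8=96. Service 380; fixed 101; total 481.
Difference: |860 − 481| = 379.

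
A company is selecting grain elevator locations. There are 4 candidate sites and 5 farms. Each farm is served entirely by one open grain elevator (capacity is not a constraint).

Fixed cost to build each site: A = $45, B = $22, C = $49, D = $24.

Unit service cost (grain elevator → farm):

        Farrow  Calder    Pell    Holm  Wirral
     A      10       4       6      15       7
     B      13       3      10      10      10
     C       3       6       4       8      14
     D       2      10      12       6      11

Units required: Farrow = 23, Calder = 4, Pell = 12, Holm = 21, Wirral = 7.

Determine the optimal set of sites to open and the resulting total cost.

For any fixed open set, each farm goes to its cheapest open site; total = fixed + service.
{A, D}: Farrow→D 2·23=46, Calder→A 4·4=16, Pell→A 6·12=72, Holm→D 6·21=126, Wirral→A 7·7=49. Service 309; fixed 69; total 378.
{C, D}: service 321 + fixed 73 = 394
{A, B, D}: Farrow→D 2·23=46, Calder→B 3·4=12, Pell→A 6·12=72, Holm→D 6·21=126, Wirral→A 7·7=49. Service 305; fixed 91; total 396.
{A, B, C, D}: Farrow→D 2·23=46, Calder→B 3·4=12, Pell→C 4·12=48, Holm→D 6·21=126, Wirral→A 7·7=49. Service 281; fixed 140; total 421.
No other subset beats 378.

Open A and D; minimum total cost 378.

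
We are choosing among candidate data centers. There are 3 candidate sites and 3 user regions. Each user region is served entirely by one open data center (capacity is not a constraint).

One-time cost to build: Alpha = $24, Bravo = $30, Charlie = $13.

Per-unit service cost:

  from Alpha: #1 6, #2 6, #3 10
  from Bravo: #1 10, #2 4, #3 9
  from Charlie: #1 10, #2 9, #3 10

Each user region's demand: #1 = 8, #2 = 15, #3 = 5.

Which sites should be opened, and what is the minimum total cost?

For any fixed open set, each user region goes to its cheapest open site; total = fixed + service.
{Alpha, Bravo}: #1→Alpha 6·8=48, #2→Bravo 4·15=60, #3→Bravo 9·5=45. Service 153; fixed 54; total 207.
{Alpha}: #1→Alpha 6·8=48, #2→Alpha 6·15=90, #3→Alpha 10·5=50. Service 188; fixed 24; total 212.
{Bravo}: service 185 + fixed 30 = 215
{Alpha, Bravo, Charlie}: service 153 + fixed 67 = 220
No other subset beats 207.

Open Alpha and Bravo; minimum total cost 207.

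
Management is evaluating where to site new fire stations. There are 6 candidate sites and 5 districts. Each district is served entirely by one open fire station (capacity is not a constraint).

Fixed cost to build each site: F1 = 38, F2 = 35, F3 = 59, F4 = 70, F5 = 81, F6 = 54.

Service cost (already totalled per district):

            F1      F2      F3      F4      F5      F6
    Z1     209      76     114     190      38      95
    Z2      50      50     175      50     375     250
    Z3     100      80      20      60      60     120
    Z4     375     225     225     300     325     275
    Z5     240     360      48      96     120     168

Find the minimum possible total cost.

Minimum total cost: 513

For any fixed open set, each district goes to its cheapest open site; total = fixed + service.
{F2, F3}: Z1→F2 76, Z2→F2 50, Z3→F3 20, Z4→F2 225, Z5→F3 48. Service 419; fixed 94; total 513.
{F1, F2, F3}: Z1→F2 76, Z2→F1 50, Z3→F3 20, Z4→F2 225, Z5→F3 48. Service 419; fixed 132; total 551.
{F1, F3}: service 457 + fixed 97 = 554
{F1, F2, F3, F4, F5, F6}: service 381 + fixed 337 = 718
No other subset beats 513.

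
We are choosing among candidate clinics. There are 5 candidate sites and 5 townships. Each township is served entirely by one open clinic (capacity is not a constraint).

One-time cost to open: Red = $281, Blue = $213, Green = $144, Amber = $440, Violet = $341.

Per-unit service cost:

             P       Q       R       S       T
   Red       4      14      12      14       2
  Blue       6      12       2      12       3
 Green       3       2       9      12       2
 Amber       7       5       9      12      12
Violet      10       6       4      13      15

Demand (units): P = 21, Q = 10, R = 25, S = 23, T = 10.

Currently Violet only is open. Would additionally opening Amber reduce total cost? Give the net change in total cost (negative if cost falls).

No — net change +314 (cost rises by 314).

Current service cost with {Violet}: 819.
Adding Amber: each township re-picks its cheapest; new service cost 693, saving 126.
Extra fixed cost: 440. Net change = 440 − 126 = 314.
(Totals: 1160 → 1474.)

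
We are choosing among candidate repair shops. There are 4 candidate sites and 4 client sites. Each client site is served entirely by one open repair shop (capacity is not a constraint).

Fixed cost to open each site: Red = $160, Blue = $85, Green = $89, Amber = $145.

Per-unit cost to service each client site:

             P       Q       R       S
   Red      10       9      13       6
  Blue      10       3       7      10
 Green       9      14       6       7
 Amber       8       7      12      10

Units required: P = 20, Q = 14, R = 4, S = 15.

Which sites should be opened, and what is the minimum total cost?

For any fixed open set, each client site goes to its cheapest open site; total = fixed + service.
{Blue}: P→Blue 10·20=200, Q→Blue 3·14=42, R→Blue 7·4=28, S→Blue 10·15=150. Service 420; fixed 85; total 505.
{Blue, Green}: service 351 + fixed 174 = 525
{Green}: service 505 + fixed 89 = 594
{Red, Blue, Green, Amber}: P→Amber 8·20=160, Q→Blue 3·14=42, R→Green 6·4=24, S→Red 6·15=90. Service 316; fixed 479; total 795.
(All 15 nonempty subsets were checked; Blue only is lowest.)

Open Blue only; minimum total cost 505.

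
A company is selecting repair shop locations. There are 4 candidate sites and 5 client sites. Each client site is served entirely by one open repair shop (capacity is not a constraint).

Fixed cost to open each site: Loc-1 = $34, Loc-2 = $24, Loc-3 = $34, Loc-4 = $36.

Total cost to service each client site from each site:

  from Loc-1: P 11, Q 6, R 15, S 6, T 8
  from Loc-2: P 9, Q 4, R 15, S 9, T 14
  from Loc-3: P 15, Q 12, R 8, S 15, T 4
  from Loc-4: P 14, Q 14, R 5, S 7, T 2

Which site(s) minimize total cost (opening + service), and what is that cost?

Open Loc-2 only; minimum total cost 75.

For any fixed open set, each client site goes to its cheapest open site; total = fixed + service.
{Loc-2}: P→Loc-2 9, Q→Loc-2 4, R→Loc-2 15, S→Loc-2 9, T→Loc-2 14. Service 51; fixed 24; total 75.
{Loc-4}: service 42 + fixed 36 = 78
{Loc-1}: service 46 + fixed 34 = 80
{Loc-1, Loc-2, Loc-3, Loc-4}: service 26 + fixed 128 = 154
No other subset beats 75.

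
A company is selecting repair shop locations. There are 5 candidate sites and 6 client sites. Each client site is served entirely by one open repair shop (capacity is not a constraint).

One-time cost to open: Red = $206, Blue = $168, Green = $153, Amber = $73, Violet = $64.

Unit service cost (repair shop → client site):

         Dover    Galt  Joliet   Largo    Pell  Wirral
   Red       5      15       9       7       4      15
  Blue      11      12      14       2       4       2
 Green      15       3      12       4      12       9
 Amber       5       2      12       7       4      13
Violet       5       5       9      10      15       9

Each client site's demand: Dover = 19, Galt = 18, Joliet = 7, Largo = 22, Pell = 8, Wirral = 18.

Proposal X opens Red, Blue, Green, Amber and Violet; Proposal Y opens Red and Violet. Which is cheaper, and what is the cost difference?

Proposal Y is cheaper by 104.

Proposal X: {Red, Blue, Green, Amber, Violet}: Dover→Red 5·19=95, Galt→Amber 2·18=36, Joliet→Red 9·7=63, Largo→Blue 2·22=44, Pell→Red 4·8=32, Wirral→Blue 2·18=36. Service 306; fixed 664; total 970.
Proposal Y: {Red, Violet}: Dover→Red 5·19=95, Galt→Violet 5·18=90, Joliet→Red 9·7=63, Largo→Red 7·22=154, Pell→Red 4·8=32, Wirral→Violet 9·18=162. Service 596; fixed 270; total 866.
Difference: |970 − 866| = 104.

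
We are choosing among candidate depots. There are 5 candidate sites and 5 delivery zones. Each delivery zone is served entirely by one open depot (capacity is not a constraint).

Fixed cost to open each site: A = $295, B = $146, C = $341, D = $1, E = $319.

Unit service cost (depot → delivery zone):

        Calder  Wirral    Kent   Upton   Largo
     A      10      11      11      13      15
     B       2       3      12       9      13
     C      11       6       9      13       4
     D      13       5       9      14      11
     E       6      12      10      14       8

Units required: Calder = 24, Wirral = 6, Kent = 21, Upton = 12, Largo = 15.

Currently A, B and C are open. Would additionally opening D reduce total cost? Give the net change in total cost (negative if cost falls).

Current service cost with {A, B, C}: 423.
Adding D: each delivery zone re-picks its cheapest; new service cost 423, saving 0.
Extra fixed cost: 1. Net change = 1 − 0 = 1.
(Totals: 1205 → 1206.)

No — net change +1 (cost rises by 1).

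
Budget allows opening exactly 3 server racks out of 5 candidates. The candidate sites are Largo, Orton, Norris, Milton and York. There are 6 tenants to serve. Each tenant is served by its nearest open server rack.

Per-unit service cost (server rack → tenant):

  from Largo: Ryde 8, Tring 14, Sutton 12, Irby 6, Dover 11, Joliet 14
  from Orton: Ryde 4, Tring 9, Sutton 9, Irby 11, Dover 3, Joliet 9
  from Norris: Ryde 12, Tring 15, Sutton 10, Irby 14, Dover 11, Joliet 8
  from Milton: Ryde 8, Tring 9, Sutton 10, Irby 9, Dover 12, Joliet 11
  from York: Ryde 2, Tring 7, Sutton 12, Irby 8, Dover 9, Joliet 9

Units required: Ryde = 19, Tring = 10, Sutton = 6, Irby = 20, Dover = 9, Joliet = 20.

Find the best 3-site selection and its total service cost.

With exactly 3 open, each tenant uses its cheapest among the chosen.
{Largo, Orton, York}: Ryde→York 2·19=38, Tring→York 7·10=70, Sutton→Orton 9·6=54, Irby→Largo 6·20=120, Dover→Orton 3·9=27, Joliet→Orton 9·20=180. Service cost 489.
{Orton, Norris, York}: service cost 509
{Largo, Orton, Norris}: service cost 527
Among all 10 size-3 choices, {Largo, Orton, York} is lowest.

Choose Largo, Orton and York; total service cost 489.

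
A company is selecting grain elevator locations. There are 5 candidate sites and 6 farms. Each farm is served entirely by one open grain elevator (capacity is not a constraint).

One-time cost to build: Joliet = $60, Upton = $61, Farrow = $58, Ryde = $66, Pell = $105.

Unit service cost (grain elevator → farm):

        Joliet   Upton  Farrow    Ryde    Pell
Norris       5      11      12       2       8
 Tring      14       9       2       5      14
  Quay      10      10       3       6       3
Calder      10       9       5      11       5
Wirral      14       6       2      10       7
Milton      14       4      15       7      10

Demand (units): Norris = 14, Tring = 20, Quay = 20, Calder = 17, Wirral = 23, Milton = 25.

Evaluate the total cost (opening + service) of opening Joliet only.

Each farm is assigned to its cheapest site among the open ones.
{Joliet}: Norris→Joliet 5·14=70, Tring→Joliet 14·20=280, Quay→Joliet 10·20=200, Calder→Joliet 10·17=170, Wirral→Joliet 14·23=322, Milton→Joliet 14·25=350. Service 1392; fixed 60; total 1452.

Total cost: 1452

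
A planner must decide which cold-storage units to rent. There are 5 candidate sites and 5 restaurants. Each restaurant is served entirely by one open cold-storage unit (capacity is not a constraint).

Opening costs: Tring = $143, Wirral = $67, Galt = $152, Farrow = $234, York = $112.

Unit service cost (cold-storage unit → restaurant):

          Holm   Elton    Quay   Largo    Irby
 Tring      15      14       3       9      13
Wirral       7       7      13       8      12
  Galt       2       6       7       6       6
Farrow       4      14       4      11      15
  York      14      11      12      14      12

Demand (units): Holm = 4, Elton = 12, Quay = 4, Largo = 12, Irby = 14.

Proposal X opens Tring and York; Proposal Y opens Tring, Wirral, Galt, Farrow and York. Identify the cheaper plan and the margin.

Proposal X: {Tring, York}: Holm→York 14·4=56, Elton→York 11·12=132, Quay→Tring 3·4=12, Largo→Tring 9·12=108, Irby→York 12·14=168. Service 476; fixed 255; total 731.
Proposal Y: {Tring, Wirral, Galt, Farrow, York}: Holm→Galt 2·4=8, Elton→Galt 6·12=72, Quay→Tring 3·4=12, Largo→Galt 6·12=72, Irby→Galt 6·14=84. Service 248; fixed 708; total 956.
Difference: |731 − 956| = 225.

Proposal X is cheaper by 225.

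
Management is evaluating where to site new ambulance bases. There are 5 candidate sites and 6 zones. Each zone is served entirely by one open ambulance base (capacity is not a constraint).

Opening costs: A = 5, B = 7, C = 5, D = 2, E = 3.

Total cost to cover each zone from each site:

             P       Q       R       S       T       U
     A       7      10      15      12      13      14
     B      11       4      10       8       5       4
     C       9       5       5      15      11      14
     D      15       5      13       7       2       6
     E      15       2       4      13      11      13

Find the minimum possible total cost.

For any fixed open set, each zone goes to its cheapest open site; total = fixed + service.
{A, D, E}: P→A 7, Q→E 2, R→E 4, S→D 7, T→D 2, U→D 6. Service 28; fixed 10; total 38.
{C, D, E}: service 30 + fixed 10 = 40
{C, D}: P→C 9, Q→C 5, R→C 5, S→D 7, T→D 2, U→D 6. Service 34; fixed 7; total 41.
{A, B, C, D, E}: P→A 7, Q→E 2, R→E 4, S→D 7, T→D 2, U→B 4. Service 26; fixed 22; total 48.
No other subset beats 38.

Minimum total cost: 38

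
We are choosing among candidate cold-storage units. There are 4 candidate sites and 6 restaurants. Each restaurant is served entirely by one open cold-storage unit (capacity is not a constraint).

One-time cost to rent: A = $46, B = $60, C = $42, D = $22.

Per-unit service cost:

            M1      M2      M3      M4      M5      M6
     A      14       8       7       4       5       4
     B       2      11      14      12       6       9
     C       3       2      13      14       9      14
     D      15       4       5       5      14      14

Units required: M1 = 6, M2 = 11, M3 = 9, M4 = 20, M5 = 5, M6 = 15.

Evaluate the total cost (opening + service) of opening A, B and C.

Total cost: 410

Each restaurant is assigned to its cheapest site among the open ones.
{A, B, C}: M1→B 2·6=12, M2→C 2·11=22, M3→A 7·9=63, M4→A 4·20=80, M5→A 5·5=25, M6→A 4·15=60. Service 262; fixed 148; total 410.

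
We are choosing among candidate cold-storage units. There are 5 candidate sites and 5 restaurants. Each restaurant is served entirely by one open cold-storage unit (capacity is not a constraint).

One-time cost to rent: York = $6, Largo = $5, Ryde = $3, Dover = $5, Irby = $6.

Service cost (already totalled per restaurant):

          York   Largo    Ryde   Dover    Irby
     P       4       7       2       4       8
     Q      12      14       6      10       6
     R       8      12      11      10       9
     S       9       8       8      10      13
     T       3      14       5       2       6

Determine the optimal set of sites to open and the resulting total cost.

Open Ryde only; minimum total cost 35.

For any fixed open set, each restaurant goes to its cheapest open site; total = fixed + service.
{Ryde}: P→Ryde 2, Q→Ryde 6, R→Ryde 11, S→Ryde 8, T→Ryde 5. Service 32; fixed 3; total 35.
{York, Ryde}: P→Ryde 2, Q→Ryde 6, R→York 8, S→Ryde 8, T→York 3. Service 27; fixed 9; total 36.
{Ryde, Dover}: service 28 + fixed 8 = 36
{York, Largo, Ryde, Dover, Irby}: service 26 + fixed 25 = 51
No other subset beats 35.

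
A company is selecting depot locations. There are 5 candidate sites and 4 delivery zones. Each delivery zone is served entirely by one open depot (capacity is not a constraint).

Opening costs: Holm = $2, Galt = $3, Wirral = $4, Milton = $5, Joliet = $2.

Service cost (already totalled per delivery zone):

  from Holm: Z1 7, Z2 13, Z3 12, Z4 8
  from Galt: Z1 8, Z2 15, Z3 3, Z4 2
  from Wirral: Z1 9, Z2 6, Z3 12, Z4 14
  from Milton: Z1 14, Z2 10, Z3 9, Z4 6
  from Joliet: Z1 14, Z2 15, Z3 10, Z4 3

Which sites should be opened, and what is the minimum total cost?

Open Galt and Wirral; minimum total cost 26.

For any fixed open set, each delivery zone goes to its cheapest open site; total = fixed + service.
{Galt, Wirral}: Z1→Galt 8, Z2→Wirral 6, Z3→Galt 3, Z4→Galt 2. Service 19; fixed 7; total 26.
{Holm, Galt, Wirral}: service 18 + fixed 9 = 27
{Galt, Wirral, Joliet}: service 19 + fixed 9 = 28
{Holm, Galt, Wirral, Milton, Joliet}: Z1→Holm 7, Z2→Wirral 6, Z3→Galt 3, Z4→Galt 2. Service 18; fixed 16; total 34.
No other subset beats 26.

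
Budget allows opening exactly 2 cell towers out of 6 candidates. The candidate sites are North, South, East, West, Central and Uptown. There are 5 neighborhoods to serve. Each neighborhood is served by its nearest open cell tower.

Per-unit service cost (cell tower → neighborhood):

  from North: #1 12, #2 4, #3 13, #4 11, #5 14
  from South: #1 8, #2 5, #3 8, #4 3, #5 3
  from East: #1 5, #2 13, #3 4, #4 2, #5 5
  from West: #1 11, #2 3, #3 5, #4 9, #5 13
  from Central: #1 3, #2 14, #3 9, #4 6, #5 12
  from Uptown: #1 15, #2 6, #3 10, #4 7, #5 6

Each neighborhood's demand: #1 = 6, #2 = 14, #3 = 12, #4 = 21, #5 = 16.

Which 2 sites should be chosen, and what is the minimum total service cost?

With exactly 2 open, each neighborhood uses its cheapest among the chosen.
{South, East}: #1→East 5·6=30, #2→South 5·14=70, #3→East 4·12=48, #4→East 2·21=42, #5→South 3·16=48. Service cost 238.
{East, West}: service cost 242
{North, East}: service cost 256
Among all 15 size-2 choices, {South, East} is lowest.

Choose South and East; total service cost 238.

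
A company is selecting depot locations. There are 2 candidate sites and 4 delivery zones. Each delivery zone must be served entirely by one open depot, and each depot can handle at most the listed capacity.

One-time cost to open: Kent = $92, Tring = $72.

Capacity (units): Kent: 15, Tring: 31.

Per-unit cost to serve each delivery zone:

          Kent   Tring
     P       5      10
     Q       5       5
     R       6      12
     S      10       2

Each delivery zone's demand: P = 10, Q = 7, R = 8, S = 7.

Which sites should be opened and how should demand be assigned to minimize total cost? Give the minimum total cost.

Open {Kent, Tring}: P→Kent 5·10=50, Q→Tring 5·7=35, R→Tring 12·8=96, S→Tring 2·7=14.
Loads: Kent carries 10/15, Tring carries 22/31. Service 195; fixed 164; total 359.
Next best feasible plan costs 361.

Minimum total cost: 359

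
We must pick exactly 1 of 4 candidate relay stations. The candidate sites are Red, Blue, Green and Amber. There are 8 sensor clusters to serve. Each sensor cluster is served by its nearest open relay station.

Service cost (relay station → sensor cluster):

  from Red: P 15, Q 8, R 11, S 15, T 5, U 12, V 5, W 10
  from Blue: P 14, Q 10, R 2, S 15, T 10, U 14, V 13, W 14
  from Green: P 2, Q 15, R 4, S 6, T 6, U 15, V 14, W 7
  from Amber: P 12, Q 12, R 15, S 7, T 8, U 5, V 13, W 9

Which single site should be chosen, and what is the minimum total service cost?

With exactly 1 open, each sensor cluster uses its cheapest among the chosen.
{Green}: P→Green 2, Q→Green 15, R→Green 4, S→Green 6, T→Green 6, U→Green 15, V→Green 14, W→Green 7. Service cost 69.
{Red}: service cost 81
{Amber}: service cost 81
Among all 4 size-1 choices, {Green} is lowest.

Choose Green only; total service cost 69.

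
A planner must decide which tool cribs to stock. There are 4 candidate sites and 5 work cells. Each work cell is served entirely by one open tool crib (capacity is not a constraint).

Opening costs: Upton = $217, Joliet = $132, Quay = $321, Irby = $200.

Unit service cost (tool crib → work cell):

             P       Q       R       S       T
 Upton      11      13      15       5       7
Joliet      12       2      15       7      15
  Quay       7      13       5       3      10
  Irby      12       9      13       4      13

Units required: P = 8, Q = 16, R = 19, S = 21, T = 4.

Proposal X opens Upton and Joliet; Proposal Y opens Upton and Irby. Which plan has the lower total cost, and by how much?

Proposal X is cheaper by 121.

Proposal X: {Upton, Joliet}: P→Upton 11·8=88, Q→Joliet 2·16=32, R→Upton 15·19=285, S→Upton 5·21=105, T→Upton 7·4=28. Service 538; fixed 349; total 887.
Proposal Y: {Upton, Irby}: P→Upton 11·8=88, Q→Irby 9·16=144, R→Irby 13·19=247, S→Irby 4·21=84, T→Upton 7·4=28. Service 591; fixed 417; total 1008.
Difference: |887 − 1008| = 121.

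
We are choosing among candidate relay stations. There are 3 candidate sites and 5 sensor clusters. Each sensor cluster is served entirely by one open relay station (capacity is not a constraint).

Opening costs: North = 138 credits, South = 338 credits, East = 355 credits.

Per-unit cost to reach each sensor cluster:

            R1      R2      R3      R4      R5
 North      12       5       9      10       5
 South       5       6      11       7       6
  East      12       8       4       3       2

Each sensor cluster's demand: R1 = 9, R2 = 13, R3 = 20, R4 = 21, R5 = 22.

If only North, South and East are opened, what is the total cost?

Total cost: 1128

Each sensor cluster is assigned to its cheapest site among the open ones.
{North, South, East}: R1→South 5·9=45, R2→North 5·13=65, R3→East 4·20=80, R4→East 3·21=63, R5→East 2·22=44. Service 297; fixed 831; total 1128.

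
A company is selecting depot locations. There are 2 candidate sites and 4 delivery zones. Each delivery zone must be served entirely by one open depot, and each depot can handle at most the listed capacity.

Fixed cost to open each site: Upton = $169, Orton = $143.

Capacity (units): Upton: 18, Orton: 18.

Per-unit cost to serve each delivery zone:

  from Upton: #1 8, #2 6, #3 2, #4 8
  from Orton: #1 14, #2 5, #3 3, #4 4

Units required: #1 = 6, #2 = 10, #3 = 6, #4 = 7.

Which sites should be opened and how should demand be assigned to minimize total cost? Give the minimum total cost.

Open {Upton, Orton}: #1→Upton 8·6=48, #2→Orton 5·10=50, #3→Upton 2·6=12, #4→Orton 4·7=28.
Loads: Upton carries 12/18, Orton carries 17/18. Service 138; fixed 312; total 450.
Next best feasible plan costs 466.

Minimum total cost: 450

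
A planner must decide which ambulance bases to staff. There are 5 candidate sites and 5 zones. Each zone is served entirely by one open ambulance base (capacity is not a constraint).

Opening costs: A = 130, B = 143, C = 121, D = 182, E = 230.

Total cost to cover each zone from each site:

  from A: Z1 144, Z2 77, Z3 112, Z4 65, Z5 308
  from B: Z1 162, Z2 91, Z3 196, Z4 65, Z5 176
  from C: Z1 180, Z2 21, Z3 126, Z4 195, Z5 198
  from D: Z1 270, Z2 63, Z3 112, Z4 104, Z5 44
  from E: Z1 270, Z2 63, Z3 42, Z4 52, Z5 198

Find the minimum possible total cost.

Minimum total cost: 740

For any fixed open set, each zone goes to its cheapest open site; total = fixed + service.
{A, D}: Z1→A 144, Z2→D 63, Z3→A 112, Z4→A 65, Z5→D 44. Service 428; fixed 312; total 740.
{C, D}: service 461 + fixed 303 = 764
{B, D}: Z1→B 162, Z2→D 63, Z3→D 112, Z4→B 65, Z5→D 44. Service 446; fixed 325; total 771.
{A, B, C, D, E}: Z1→A 144, Z2→C 21, Z3→E 42, Z4→E 52, Z5→D 44. Service 303; fixed 806; total 1109.
No other subset beats 740.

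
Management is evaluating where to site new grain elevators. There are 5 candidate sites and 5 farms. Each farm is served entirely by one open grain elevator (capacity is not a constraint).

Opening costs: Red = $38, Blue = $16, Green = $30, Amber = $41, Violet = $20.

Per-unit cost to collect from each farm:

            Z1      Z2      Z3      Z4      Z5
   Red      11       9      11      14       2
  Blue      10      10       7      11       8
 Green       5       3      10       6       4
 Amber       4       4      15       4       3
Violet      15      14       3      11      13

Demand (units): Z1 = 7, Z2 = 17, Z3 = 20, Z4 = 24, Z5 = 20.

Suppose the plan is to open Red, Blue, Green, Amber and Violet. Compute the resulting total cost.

Total cost: 420

Each farm is assigned to its cheapest site among the open ones.
{Red, Blue, Green, Amber, Violet}: Z1→Amber 4·7=28, Z2→Green 3·17=51, Z3→Violet 3·20=60, Z4→Amber 4·24=96, Z5→Red 2·20=40. Service 275; fixed 145; total 420.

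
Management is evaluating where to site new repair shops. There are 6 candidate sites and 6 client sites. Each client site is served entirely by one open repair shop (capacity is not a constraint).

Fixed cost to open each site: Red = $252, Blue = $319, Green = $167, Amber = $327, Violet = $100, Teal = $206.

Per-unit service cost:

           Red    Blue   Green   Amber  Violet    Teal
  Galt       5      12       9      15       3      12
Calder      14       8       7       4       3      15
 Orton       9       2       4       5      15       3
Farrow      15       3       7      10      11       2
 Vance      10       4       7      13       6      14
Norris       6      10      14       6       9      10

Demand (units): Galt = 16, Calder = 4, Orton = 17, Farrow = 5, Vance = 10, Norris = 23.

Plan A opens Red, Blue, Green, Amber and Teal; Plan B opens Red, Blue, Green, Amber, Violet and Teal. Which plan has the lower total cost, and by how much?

Plan A: {Red, Blue, Green, Amber, Teal}: Galt→Red 5·16=80, Calder→Amber 4·4=16, Orton→Blue 2·17=34, Farrow→Teal 2·5=10, Vance→Blue 4·10=40, Norris→Red 6·23=138. Service 318; fixed 1271; total 1589.
Plan B: {Red, Blue, Green, Amber, Violet, Teal}: Galt→Violet 3·16=48, Calder→Violet 3·4=12, Orton→Blue 2·17=34, Farrow→Teal 2·5=10, Vance→Blue 4·10=40, Norris→Red 6·23=138. Service 282; fixed 1371; total 1653.
Difference: |1589 − 1653| = 64.

Plan A is cheaper by 64.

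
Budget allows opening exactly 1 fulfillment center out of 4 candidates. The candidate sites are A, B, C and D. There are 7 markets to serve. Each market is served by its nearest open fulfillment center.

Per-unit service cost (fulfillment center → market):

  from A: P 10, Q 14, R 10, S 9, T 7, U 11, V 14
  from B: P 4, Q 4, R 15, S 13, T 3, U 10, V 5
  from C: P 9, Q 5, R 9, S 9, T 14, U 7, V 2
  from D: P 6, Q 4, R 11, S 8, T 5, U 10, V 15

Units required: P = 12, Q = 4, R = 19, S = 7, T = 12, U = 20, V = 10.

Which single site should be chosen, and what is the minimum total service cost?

With exactly 1 open, each market uses its cheapest among the chosen.
{C}: P→C 9·12=108, Q→C 5·4=20, R→C 9·19=171, S→C 9·7=63, T→C 14·12=168, U→C 7·20=140, V→C 2·10=20. Service cost 690.
{B}: service cost 726
{D}: service cost 763
Among all 4 size-1 choices, {C} is lowest.

Choose C only; total service cost 690.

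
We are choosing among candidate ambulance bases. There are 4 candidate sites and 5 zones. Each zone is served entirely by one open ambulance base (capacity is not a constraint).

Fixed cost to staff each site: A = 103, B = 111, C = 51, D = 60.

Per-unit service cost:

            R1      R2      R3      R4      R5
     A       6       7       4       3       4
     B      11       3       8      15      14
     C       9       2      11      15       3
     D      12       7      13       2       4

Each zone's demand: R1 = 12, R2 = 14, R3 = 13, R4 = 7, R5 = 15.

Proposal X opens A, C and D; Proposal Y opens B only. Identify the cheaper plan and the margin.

Proposal X: {A, C, D}: R1→A 6·12=72, R2→C 2·14=28, R3→A 4·13=52, R4→D 2·7=14, R5→C 3·15=45. Service 211; fixed 214; total 425.
Proposal Y: {B}: R1→B 11·12=132, R2→B 3·14=42, R3→B 8·13=104, R4→B 15·7=105, R5→B 14·15=210. Service 593; fixed 111; total 704.
Difference: |425 − 704| = 279.

Proposal X is cheaper by 279.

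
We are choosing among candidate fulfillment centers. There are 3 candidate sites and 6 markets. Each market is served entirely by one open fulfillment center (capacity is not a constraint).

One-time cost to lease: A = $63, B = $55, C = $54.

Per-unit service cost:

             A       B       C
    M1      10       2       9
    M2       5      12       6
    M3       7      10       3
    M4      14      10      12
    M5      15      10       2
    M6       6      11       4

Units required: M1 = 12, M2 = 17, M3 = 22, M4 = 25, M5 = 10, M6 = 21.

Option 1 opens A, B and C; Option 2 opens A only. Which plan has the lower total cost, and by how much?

Option 1: {A, B, C}: M1→B 2·12=24, M2→A 5·17=85, M3→C 3·22=66, M4→B 10·25=250, M5→C 2·10=20, M6→C 4·21=84. Service 529; fixed 172; total 701.
Option 2: {A}: M1→A 10·12=120, M2→A 5·17=85, M3→A 7·22=154, M4→A 14·25=350, M5→A 15·10=150, M6→A 6·21=126. Service 985; fixed 63; total 1048.
Difference: |701 − 1048| = 347.

Option 1 is cheaper by 347.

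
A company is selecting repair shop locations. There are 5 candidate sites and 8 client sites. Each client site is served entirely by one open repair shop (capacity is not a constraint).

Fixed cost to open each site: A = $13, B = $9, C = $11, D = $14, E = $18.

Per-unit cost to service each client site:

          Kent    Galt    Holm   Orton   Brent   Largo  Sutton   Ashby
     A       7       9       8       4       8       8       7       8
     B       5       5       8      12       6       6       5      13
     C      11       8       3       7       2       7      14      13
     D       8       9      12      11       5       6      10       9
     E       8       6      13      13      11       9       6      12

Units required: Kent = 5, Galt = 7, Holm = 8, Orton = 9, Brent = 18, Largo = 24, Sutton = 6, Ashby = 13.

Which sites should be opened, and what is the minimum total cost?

Open A, B and C; minimum total cost 467.

For any fixed open set, each client site goes to its cheapest open site; total = fixed + service.
{A, B, C}: Kent→B 5·5=25, Galt→B 5·7=35, Holm→C 3·8=24, Orton→A 4·9=36, Brent→C 2·18=36, Largo→B 6·24=144, Sutton→B 5·6=30, Ashby→A 8·13=104. Service 434; fixed 33; total 467.
{A, B, C, D}: service 434 + fixed 47 = 481
{A, B, C, E}: Kent→B 5·5=25, Galt→B 5·7=35, Holm→C 3·8=24, Orton→A 4·9=36, Brent→C 2·18=36, Largo→B 6·24=144, Sutton→B 5·6=30, Ashby→A 8·13=104. Service 434; fixed 51; total 485.
{A, B, C, D, E}: service 434 + fixed 65 = 499
No other subset beats 467.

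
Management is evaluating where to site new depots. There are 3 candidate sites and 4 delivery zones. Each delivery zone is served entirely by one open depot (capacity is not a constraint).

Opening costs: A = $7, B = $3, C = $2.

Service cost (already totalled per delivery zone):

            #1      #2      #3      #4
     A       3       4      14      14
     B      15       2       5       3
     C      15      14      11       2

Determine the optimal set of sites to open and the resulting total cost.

For any fixed open set, each delivery zone goes to its cheapest open site; total = fixed + service.
{A, B}: #1→A 3, #2→B 2, #3→B 5, #4→B 3. Service 13; fixed 10; total 23.
{A, B, C}: service 12 + fixed 12 = 24
{B}: service 25 + fixed 3 = 28
{C}: service 42 + fixed 2 = 44
No other subset beats 23.

Open A and B; minimum total cost 23.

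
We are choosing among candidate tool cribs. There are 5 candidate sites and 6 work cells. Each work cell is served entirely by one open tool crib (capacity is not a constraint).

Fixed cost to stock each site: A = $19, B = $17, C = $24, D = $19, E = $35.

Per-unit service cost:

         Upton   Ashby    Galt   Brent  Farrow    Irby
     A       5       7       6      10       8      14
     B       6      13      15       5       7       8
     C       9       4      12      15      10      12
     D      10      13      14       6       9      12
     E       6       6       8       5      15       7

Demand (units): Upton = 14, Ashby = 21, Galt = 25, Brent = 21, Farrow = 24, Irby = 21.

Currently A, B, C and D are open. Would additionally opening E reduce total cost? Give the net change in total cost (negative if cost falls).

No — net change +14 (cost rises by 14).

Current service cost with {A, B, C, D}: 745.
Adding E: each work cell re-picks its cheapest; new service cost 724, saving 21.
Extra fixed cost: 35. Net change = 35 − 21 = 14.
(Totals: 824 → 838.)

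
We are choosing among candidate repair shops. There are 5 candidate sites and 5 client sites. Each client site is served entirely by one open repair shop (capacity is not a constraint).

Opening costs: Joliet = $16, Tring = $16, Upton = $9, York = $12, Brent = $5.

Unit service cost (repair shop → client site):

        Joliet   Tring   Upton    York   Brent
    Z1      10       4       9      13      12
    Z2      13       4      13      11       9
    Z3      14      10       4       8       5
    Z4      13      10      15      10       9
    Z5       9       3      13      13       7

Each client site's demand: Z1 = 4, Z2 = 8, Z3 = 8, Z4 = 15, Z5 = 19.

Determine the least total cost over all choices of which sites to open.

For any fixed open set, each client site goes to its cheapest open site; total = fixed + service.
{Tring, Brent}: Z1→Tring 4·4=16, Z2→Tring 4·8=32, Z3→Brent 5·8=40, Z4→Brent 9·15=135, Z5→Tring 3·19=57. Service 280; fixed 21; total 301.
{Tring, Upton, Brent}: Z1→Tring 4·4=16, Z2→Tring 4·8=32, Z3→Upton 4·8=32, Z4→Brent 9·15=135, Z5→Tring 3·19=57. Service 272; fixed 30; total 302.
{Tring, Upton}: service 287 + fixed 25 = 312
{Joliet, Tring, Upton, York, Brent}: service 272 + fixed 58 = 330
No other subset beats 301.

Minimum total cost: 301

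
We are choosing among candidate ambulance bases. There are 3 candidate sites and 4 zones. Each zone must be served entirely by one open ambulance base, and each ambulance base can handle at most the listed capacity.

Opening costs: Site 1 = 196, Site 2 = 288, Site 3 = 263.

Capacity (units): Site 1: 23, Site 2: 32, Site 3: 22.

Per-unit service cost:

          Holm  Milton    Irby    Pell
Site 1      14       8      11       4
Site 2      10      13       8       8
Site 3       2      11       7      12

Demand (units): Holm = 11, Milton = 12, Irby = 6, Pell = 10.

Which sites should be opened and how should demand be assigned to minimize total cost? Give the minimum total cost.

Open {Site 1, Site 3}: Holm→Site 3 2·11=22, Milton→Site 1 8·12=96, Irby→Site 3 7·6=42, Pell→Site 1 4·10=40.
Loads: Site 1 carries 22/23, Site 3 carries 17/22. Service 200; fixed 459; total 659.
Next best feasible plan costs 763.

Minimum total cost: 659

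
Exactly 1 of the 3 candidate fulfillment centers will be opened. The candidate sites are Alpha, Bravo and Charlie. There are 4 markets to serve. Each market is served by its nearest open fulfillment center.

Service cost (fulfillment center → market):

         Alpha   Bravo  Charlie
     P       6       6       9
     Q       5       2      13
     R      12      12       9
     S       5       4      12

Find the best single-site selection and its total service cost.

With exactly 1 open, each market uses its cheapest among the chosen.
{Bravo}: P→Bravo 6, Q→Bravo 2, R→Bravo 12, S→Bravo 4. Service cost 24.
{Alpha}: service cost 28
{Charlie}: service cost 43
Among all 3 size-1 choices, {Bravo} is lowest.

Choose Bravo only; total service cost 24.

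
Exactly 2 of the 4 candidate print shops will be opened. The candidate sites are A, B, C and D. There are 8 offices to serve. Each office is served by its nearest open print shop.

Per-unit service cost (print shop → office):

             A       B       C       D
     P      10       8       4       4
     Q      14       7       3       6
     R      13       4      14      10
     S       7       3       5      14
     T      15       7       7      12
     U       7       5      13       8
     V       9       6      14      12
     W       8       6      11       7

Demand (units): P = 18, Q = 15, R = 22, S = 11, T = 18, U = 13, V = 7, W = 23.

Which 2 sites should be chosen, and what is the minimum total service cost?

Choose B and C; total service cost 609.

With exactly 2 open, each office uses its cheapest among the chosen.
{B, C}: P→C 4·18=72, Q→C 3·15=45, R→B 4·22=88, S→B 3·11=33, T→B 7·18=126, U→B 5·13=65, V→B 6·7=42, W→B 6·23=138. Service cost 609.
{B, D}: service cost 654
{A, B}: service cost 741
Among all 6 size-2 choices, {B, C} is lowest.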